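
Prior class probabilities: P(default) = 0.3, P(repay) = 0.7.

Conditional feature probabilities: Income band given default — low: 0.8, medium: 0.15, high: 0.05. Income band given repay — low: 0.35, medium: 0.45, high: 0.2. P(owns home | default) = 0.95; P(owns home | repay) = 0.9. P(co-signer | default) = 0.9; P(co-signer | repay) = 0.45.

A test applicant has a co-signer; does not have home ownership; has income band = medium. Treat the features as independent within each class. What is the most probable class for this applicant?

default: 0.3 × 0.15 × (1−0.95) × 0.9 = 0.002025
repay: 0.7 × 0.45 × (1−0.9) × 0.45 = 0.014175
Highest score → repay.

repay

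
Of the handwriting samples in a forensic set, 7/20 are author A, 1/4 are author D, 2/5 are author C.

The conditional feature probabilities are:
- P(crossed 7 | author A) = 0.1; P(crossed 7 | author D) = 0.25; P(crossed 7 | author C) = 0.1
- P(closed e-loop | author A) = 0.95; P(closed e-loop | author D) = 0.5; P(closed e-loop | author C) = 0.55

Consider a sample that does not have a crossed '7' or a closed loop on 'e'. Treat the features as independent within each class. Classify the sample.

author C

author A: 0.35 × (1−0.1) × (1−0.95) = 0.01575
author D: 0.25 × (1−0.25) × (1−0.5) = 0.09375
author C: 0.4 × (1−0.1) × (1−0.55) = 0.162
Highest score → author C.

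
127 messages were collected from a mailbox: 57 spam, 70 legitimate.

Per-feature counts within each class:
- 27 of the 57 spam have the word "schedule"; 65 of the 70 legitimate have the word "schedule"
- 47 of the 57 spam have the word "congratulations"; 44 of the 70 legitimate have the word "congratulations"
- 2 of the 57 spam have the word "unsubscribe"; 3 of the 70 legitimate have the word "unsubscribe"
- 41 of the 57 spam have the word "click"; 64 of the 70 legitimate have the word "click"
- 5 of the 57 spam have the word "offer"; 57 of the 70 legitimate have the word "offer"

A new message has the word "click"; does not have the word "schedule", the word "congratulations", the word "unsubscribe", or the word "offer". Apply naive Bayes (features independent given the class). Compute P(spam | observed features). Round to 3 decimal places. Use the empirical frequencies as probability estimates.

0.917

spam: (57/127) × (30/57) × (10/57) × (55/57) × (41/57) × (52/57) ≈ 0.0262403
legitimate: (70/127) × (5/70) × (26/70) × (67/70) × (64/70) × (13/70) ≈ 0.00237654
P(spam | x) = 0.0262403 / 0.02861684 ≈ 0.917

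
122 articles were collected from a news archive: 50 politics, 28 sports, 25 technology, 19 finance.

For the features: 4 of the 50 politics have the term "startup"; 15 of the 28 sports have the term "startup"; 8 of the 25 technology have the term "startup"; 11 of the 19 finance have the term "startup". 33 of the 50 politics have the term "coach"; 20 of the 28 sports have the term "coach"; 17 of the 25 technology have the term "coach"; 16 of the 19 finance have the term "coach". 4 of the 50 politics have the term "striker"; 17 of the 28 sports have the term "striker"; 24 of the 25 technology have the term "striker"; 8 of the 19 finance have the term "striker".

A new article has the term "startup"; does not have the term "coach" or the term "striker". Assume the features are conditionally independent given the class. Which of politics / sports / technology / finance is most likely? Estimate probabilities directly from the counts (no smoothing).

sports

politics: (50/122) × (4/50) × (17/50) × (46/50) ≈ 0.0102557
sports: (28/122) × (15/28) × (8/28) × (11/28) ≈ 0.0138006
technology: (25/122) × (8/25) × (8/25) × (1/25) ≈ 0.000839344
finance: (19/122) × (11/19) × (3/19) × (11/19) ≈ 0.00824213
Highest score → sports.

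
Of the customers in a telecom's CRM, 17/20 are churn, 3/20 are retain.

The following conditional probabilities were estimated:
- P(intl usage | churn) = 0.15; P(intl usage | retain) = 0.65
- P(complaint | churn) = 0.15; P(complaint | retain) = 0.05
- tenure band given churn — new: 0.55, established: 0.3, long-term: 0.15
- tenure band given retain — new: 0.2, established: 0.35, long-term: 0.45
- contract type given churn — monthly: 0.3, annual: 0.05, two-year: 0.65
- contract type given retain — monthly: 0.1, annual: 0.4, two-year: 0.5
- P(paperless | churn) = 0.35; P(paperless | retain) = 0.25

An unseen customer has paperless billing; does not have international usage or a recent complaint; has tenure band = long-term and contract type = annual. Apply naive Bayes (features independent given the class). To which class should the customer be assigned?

retain

churn: 0.85 × (1−0.15) × (1−0.15) × 0.15 × 0.05 × 0.35 = 0.001612078125
retain: 0.15 × (1−0.65) × (1−0.05) × 0.45 × 0.4 × 0.25 = 0.002244375
Highest score → retain.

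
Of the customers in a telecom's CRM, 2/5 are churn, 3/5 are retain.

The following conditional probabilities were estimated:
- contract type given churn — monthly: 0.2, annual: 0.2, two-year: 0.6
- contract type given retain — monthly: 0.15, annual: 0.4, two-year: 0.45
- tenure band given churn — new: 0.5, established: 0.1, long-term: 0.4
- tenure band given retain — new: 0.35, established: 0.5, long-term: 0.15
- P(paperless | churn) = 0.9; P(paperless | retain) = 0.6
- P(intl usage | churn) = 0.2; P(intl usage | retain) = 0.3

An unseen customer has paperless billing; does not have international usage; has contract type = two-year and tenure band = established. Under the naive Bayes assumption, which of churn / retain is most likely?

retain

churn: 0.4 × 0.6 × 0.1 × 0.9 × (1−0.2) = 0.01728
retain: 0.6 × 0.45 × 0.5 × 0.6 × (1−0.3) = 0.0567
Highest score → retain.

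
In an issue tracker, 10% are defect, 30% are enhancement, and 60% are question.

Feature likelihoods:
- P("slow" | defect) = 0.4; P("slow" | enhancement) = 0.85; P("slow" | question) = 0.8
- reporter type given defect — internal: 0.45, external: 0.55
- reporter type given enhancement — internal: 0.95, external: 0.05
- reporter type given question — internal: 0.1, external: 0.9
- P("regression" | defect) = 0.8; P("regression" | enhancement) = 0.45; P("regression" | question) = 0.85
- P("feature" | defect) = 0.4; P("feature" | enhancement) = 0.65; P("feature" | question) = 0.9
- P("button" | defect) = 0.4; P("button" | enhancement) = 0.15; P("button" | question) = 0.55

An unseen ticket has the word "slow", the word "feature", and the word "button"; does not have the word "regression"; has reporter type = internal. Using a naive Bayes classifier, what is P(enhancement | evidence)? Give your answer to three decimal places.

defect: 0.1 × 0.4 × 0.45 × (1−0.8) × 0.4 × 0.4 = 0.000576
enhancement: 0.3 × 0.85 × 0.95 × (1−0.45) × 0.65 × 0.15 = 0.01299065625
question: 0.6 × 0.8 × 0.1 × (1−0.85) × 0.9 × 0.55 = 0.003564
P(enhancement | x) = 0.01299065625 / 0.01713065625 ≈ 0.758

0.758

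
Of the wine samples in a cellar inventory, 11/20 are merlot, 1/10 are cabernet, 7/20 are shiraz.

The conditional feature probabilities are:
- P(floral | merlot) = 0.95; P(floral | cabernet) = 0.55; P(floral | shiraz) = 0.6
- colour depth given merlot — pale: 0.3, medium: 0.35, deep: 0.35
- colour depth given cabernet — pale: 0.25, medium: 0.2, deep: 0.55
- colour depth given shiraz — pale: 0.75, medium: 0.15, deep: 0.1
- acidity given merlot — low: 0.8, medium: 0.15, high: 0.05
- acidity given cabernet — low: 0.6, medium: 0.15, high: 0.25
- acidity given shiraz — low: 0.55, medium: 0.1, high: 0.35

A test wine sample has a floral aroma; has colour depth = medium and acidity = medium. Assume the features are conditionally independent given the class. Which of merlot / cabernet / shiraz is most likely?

merlot

merlot: 0.55 × 0.95 × 0.35 × 0.15 = 0.02743125
cabernet: 0.1 × 0.55 × 0.2 × 0.15 = 0.00165
shiraz: 0.35 × 0.6 × 0.15 × 0.1 = 0.00315
Highest score → merlot.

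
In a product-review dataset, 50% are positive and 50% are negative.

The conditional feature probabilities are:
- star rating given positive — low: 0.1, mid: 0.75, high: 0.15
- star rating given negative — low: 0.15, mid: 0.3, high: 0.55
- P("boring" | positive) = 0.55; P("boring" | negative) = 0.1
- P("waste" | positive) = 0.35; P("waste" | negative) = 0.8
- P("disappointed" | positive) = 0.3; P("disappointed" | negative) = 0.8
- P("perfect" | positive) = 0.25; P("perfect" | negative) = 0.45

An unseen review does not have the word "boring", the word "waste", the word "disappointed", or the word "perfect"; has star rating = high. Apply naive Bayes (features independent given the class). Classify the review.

positive: 0.5 × 0.15 × (1−0.55) × (1−0.35) × (1−0.3) × (1−0.25) = 0.0115171875
negative: 0.5 × 0.55 × (1−0.1) × (1−0.8) × (1−0.8) × (1−0.45) = 0.005445
Highest score → positive.

positive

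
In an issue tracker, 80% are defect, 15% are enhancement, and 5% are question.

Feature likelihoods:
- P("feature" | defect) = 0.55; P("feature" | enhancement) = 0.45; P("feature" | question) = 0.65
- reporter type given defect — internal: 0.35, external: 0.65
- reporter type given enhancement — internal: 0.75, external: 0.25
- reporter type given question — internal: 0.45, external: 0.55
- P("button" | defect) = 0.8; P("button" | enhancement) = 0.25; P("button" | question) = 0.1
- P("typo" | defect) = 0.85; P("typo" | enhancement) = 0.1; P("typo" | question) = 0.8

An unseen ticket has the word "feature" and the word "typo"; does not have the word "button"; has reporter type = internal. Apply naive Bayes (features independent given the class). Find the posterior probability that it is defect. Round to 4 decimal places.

0.6463

defect: 0.8 × 0.55 × 0.35 × (1−0.8) × 0.85 = 0.02618
enhancement: 0.15 × 0.45 × 0.75 × (1−0.25) × 0.1 = 0.003796875
question: 0.05 × 0.65 × 0.45 × (1−0.1) × 0.8 = 0.01053
P(defect | x) = 0.02618 / 0.040506875 ≈ 0.6463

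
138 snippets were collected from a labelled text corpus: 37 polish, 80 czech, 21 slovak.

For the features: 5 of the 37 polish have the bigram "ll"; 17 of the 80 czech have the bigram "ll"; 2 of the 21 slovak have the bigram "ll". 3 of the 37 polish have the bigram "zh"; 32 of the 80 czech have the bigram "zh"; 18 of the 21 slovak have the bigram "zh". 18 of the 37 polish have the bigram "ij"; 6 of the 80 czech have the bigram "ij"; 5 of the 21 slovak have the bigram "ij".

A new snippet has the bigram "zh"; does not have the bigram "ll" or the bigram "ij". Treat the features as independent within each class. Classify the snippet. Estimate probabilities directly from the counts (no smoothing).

polish: (37/138) × (32/37) × (3/37) × (19/37) ≈ 0.00965478
czech: (80/138) × (63/80) × (32/80) × (74/80) ≈ 0.168913
slovak: (21/138) × (19/21) × (18/21) × (16/21) ≈ 0.0899142
Highest score → czech.

czech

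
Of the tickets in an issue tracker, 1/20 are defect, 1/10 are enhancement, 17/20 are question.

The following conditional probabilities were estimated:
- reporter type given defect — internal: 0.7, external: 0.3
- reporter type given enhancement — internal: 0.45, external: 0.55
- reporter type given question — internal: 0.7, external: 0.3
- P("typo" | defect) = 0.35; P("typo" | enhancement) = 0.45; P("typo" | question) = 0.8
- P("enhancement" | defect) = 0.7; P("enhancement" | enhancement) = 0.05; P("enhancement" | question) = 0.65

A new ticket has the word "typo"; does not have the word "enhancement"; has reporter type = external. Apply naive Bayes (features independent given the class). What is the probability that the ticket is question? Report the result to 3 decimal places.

defect: 0.05 × 0.3 × 0.35 × (1−0.7) = 0.001575
enhancement: 0.1 × 0.55 × 0.45 × (1−0.05) = 0.0235125
question: 0.85 × 0.3 × 0.8 × (1−0.65) = 0.0714
P(question | x) = 0.0714 / 0.0964875 ≈ 0.740

0.740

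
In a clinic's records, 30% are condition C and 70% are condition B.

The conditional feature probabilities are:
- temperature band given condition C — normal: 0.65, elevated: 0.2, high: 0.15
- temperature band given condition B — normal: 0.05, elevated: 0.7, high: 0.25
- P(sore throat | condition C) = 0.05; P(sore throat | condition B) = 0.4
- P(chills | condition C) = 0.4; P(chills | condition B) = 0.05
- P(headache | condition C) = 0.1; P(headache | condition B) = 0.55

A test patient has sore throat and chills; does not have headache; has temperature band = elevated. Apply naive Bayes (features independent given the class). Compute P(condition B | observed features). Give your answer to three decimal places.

condition C: 0.3 × 0.2 × 0.05 × 0.4 × (1−0.1) = 0.00108
condition B: 0.7 × 0.7 × 0.4 × 0.05 × (1−0.55) = 0.00441
P(condition B | x) = 0.00441 / 0.00549 ≈ 0.803

0.803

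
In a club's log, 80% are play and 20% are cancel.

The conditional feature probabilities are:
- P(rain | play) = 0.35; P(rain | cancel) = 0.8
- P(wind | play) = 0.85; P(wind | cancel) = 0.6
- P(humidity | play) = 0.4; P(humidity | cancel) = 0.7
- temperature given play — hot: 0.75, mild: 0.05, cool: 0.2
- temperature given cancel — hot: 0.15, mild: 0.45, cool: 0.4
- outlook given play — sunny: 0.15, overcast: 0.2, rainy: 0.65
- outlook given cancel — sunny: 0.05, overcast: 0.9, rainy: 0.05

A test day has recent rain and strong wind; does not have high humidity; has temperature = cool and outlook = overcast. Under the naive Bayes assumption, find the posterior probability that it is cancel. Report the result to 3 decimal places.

play: 0.8 × 0.35 × 0.85 × (1−0.4) × 0.2 × 0.2 = 0.005712
cancel: 0.2 × 0.8 × 0.6 × (1−0.7) × 0.4 × 0.9 = 0.010368
P(cancel | x) = 0.010368 / 0.01608 ≈ 0.645

0.645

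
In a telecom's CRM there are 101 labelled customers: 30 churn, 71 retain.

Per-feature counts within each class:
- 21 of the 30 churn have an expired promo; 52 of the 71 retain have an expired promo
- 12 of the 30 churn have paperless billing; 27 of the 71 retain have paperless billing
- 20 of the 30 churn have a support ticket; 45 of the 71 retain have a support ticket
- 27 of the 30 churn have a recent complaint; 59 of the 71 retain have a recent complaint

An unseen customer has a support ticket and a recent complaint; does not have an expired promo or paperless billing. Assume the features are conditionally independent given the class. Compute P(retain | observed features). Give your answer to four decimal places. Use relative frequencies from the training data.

0.6568

churn: (30/101) × (9/30) × (18/30) × (20/30) × (27/30) ≈ 0.0320792
retain: (71/101) × (19/71) × (44/71) × (45/71) × (59/71) ≈ 0.0614008
P(retain | x) = 0.0614008 / 0.09348 ≈ 0.6568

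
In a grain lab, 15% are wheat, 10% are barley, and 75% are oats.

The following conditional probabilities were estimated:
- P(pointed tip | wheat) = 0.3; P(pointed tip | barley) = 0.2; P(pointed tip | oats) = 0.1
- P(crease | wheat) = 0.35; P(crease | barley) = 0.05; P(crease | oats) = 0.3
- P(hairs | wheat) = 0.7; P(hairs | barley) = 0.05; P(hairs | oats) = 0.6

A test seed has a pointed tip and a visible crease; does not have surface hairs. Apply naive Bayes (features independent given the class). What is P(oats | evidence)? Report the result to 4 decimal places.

wheat: 0.15 × 0.3 × 0.35 × (1−0.7) = 0.004725
barley: 0.1 × 0.2 × 0.05 × (1−0.05) = 0.00095
oats: 0.75 × 0.1 × 0.3 × (1−0.6) = 0.009
P(oats | x) = 0.009 / 0.014675 ≈ 0.6133

0.6133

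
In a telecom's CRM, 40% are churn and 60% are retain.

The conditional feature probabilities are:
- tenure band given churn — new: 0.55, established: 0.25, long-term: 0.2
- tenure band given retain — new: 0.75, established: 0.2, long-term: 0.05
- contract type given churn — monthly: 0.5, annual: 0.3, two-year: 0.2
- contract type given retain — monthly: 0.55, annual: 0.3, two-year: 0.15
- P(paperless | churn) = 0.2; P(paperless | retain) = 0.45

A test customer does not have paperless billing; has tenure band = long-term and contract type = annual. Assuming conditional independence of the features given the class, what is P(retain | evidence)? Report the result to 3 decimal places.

0.205

churn: 0.4 × 0.2 × 0.3 × (1−0.2) = 0.0192
retain: 0.6 × 0.05 × 0.3 × (1−0.45) = 0.00495
P(retain | x) = 0.00495 / 0.02415 ≈ 0.205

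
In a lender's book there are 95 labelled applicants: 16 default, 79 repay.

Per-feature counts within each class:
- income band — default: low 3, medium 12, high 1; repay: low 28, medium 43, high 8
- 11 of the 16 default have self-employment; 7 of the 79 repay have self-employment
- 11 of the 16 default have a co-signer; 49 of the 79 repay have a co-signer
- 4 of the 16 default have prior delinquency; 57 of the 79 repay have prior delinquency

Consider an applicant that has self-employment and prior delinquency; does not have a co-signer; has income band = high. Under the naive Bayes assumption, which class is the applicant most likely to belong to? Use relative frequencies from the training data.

repay

default: (16/95) × (1/16) × (11/16) × (5/16) × (4/16) ≈ 0.000565378
repay: (79/95) × (8/79) × (7/79) × (30/79) × (57/79) ≈ 0.00204446
Highest score → repay.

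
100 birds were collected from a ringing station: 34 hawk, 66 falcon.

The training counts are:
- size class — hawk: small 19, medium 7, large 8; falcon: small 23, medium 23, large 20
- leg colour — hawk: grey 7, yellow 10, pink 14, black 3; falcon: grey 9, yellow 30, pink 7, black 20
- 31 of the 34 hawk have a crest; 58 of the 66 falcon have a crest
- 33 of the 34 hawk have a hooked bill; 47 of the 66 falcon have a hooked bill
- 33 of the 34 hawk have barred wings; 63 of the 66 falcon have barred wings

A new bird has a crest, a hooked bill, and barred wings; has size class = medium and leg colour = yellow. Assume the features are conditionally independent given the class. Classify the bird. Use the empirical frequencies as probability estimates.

hawk: (34/100) × (7/34) × (10/34) × (31/34) × (33/34) × (33/34) ≈ 0.0176837
falcon: (66/100) × (23/66) × (30/66) × (58/66) × (47/66) × (63/66) ≈ 0.0624511
Highest score → falcon.

falcon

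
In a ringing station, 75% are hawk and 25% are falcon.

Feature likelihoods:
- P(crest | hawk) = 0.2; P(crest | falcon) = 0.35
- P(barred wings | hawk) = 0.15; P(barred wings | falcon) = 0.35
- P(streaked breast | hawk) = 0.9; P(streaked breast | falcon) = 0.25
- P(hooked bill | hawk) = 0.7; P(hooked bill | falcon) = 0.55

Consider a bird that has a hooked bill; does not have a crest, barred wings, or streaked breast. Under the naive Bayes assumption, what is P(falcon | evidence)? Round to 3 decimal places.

0.550

hawk: 0.75 × (1−0.2) × (1−0.15) × (1−0.9) × 0.7 = 0.0357
falcon: 0.25 × (1−0.35) × (1−0.35) × (1−0.25) × 0.55 = 0.0435703125
P(falcon | x) = 0.0435703125 / 0.0792703125 ≈ 0.550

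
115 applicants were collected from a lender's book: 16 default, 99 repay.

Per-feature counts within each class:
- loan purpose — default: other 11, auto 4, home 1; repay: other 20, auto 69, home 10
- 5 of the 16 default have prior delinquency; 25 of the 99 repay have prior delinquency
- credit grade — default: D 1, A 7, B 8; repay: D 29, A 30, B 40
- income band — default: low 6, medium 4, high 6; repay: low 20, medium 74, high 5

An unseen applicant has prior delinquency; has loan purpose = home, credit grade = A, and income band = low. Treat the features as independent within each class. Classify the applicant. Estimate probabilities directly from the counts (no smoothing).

default: (16/115) × (1/16) × (5/16) × (7/16) × (6/16) ≈ 0.000445822
repay: (99/115) × (10/99) × (25/99) × (30/99) × (20/99) ≈ 0.00134427
Highest score → repay.

repay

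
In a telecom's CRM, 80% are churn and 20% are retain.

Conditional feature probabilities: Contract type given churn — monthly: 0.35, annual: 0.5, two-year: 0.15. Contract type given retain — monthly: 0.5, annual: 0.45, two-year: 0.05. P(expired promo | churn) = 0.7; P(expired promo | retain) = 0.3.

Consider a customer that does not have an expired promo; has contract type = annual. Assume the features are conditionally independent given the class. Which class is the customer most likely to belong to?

churn

churn: 0.8 × 0.5 × (1−0.7) = 0.12
retain: 0.2 × 0.45 × (1−0.3) = 0.063
Highest score → churn.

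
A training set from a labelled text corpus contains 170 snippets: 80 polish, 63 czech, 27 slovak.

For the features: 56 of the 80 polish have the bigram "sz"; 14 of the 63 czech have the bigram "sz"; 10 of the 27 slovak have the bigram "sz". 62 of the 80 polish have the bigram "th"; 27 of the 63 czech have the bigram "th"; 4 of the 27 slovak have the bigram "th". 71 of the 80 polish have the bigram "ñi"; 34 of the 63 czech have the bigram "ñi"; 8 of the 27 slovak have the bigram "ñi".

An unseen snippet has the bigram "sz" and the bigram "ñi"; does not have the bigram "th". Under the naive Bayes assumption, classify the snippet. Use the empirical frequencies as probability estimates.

polish

polish: (80/170) × (56/80) × (18/80) × (71/80) ≈ 0.0657794
czech: (63/170) × (14/63) × (36/63) × (34/63) ≈ 0.0253968
slovak: (27/170) × (10/27) × (23/27) × (8/27) ≈ 0.0148471
Highest score → polish.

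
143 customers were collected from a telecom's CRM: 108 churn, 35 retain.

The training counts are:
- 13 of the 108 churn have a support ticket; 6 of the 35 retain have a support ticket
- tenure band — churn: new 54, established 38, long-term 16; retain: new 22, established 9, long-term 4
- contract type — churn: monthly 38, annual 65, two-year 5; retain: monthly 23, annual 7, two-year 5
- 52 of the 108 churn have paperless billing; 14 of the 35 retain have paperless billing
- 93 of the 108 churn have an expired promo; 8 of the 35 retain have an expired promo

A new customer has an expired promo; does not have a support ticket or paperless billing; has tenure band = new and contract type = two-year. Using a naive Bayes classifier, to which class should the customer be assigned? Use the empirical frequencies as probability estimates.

churn: (108/143) × (95/108) × (54/108) × (5/108) × (56/108) × (93/108) ≈ 0.00686637
retain: (35/143) × (29/35) × (22/35) × (5/35) × (21/35) × (8/35) ≈ 0.00249742
Highest score → churn.

churn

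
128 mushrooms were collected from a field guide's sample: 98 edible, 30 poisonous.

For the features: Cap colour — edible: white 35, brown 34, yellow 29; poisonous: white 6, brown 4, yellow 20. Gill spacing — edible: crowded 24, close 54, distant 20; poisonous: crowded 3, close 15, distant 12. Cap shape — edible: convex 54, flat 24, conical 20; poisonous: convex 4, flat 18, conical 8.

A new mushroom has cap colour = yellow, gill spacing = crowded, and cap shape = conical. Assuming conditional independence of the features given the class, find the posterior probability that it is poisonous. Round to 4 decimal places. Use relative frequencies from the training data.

0.2690

edible: (98/128) × (29/98) × (24/98) × (20/98) ≈ 0.0113234
poisonous: (30/128) × (20/30) × (3/30) × (8/30) ≈ 0.00416667
P(poisonous | x) = 0.00416667 / 0.01549007 ≈ 0.2690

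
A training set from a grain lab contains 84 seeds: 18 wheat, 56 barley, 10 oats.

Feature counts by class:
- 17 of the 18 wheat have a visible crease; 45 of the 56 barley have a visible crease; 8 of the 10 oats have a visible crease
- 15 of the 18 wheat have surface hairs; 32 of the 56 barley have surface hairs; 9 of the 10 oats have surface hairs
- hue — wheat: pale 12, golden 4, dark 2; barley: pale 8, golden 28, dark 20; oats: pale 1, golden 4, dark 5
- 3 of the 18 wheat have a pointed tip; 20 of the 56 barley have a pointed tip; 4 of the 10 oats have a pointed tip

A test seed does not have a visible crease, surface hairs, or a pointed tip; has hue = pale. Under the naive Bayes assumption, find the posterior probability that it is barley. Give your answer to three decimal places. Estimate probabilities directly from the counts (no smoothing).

wheat: (18/84) × (1/18) × (3/18) × (12/18) × (15/18) ≈ 0.00110229
barley: (56/84) × (11/56) × (24/56) × (8/56) × (36/56) ≈ 0.0051541
oats: (10/84) × (2/10) × (1/10) × (1/10) × (6/10) ≈ 0.000142857
P(barley | x) = 0.0051541 / 0.006399247 ≈ 0.805

0.805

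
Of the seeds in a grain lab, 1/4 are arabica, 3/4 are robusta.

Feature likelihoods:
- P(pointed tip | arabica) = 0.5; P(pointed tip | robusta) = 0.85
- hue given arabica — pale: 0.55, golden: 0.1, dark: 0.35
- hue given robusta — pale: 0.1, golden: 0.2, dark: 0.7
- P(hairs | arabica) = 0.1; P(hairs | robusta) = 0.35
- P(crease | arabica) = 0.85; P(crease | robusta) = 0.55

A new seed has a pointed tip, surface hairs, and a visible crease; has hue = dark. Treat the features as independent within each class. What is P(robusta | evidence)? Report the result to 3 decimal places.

0.959

arabica: 0.25 × 0.5 × 0.35 × 0.1 × 0.85 = 0.00371875
robusta: 0.75 × 0.85 × 0.7 × 0.35 × 0.55 = 0.085903125
P(robusta | x) = 0.085903125 / 0.089621875 ≈ 0.959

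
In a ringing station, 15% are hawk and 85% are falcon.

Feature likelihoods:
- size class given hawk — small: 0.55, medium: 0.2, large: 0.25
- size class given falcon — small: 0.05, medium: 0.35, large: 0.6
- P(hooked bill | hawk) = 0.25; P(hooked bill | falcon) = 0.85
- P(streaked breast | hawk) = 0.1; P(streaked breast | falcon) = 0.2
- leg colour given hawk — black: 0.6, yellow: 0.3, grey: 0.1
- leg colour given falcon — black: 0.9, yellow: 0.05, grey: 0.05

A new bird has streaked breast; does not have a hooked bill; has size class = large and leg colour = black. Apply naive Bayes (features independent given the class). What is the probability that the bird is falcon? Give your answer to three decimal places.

hawk: 0.15 × 0.25 × (1−0.25) × 0.1 × 0.6 = 0.0016875
falcon: 0.85 × 0.6 × (1−0.85) × 0.2 × 0.9 = 0.01377
P(falcon | x) = 0.01377 / 0.0154575 ≈ 0.891

0.891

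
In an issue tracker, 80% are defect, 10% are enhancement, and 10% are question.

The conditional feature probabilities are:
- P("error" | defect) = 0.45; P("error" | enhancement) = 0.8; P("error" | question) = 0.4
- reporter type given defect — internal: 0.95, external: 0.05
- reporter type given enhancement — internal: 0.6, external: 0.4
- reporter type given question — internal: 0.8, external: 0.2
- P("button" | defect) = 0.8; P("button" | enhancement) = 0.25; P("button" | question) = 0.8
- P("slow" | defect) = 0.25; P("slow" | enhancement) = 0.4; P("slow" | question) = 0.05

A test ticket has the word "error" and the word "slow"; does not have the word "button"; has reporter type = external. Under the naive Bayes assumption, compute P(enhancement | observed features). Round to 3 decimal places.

0.907

defect: 0.8 × 0.45 × 0.05 × (1−0.8) × 0.25 = 0.0009
enhancement: 0.1 × 0.8 × 0.4 × (1−0.25) × 0.4 = 0.0096
question: 0.1 × 0.4 × 0.2 × (1−0.8) × 0.05 = 0.00008
P(enhancement | x) = 0.0096 / 0.01058 ≈ 0.907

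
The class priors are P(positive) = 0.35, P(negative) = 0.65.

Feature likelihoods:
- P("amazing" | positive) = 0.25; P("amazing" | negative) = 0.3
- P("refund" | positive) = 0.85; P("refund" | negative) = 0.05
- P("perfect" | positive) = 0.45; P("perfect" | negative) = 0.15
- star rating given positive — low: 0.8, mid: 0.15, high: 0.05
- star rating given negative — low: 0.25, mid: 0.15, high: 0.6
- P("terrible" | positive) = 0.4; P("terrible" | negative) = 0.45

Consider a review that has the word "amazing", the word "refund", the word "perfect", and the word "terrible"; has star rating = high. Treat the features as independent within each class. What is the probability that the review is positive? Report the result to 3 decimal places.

positive: 0.35 × 0.25 × 0.85 × 0.45 × 0.05 × 0.4 = 0.000669375
negative: 0.65 × 0.3 × 0.05 × 0.15 × 0.6 × 0.45 = 0.000394875
P(positive | x) = 0.000669375 / 0.00106425 ≈ 0.629

0.629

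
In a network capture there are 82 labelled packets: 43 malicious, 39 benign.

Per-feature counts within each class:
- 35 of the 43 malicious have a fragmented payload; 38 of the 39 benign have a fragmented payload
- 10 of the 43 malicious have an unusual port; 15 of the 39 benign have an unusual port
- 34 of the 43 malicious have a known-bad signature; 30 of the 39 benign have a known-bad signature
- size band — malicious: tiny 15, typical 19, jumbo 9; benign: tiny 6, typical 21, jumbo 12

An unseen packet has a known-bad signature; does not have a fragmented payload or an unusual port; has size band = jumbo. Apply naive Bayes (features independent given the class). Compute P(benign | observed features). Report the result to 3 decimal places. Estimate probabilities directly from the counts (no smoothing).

0.125

malicious: (43/82) × (8/43) × (33/43) × (34/43) × (9/43) ≈ 0.012391
benign: (39/82) × (1/39) × (24/39) × (30/39) × (12/39) ≈ 0.00177626
P(benign | x) = 0.00177626 / 0.01416726 ≈ 0.125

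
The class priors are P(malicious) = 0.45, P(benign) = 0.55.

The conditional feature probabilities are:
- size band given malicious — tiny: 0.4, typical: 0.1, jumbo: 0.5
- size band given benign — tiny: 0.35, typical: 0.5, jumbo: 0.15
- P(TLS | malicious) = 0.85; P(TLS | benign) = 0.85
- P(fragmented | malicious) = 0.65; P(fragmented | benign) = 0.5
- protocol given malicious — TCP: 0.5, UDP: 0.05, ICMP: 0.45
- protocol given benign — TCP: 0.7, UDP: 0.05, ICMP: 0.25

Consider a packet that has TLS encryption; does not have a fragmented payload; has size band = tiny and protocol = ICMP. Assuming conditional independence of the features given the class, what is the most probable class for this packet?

malicious

malicious: 0.45 × 0.4 × 0.85 × (1−0.65) × 0.45 = 0.0240975
benign: 0.55 × 0.35 × 0.85 × (1−0.5) × 0.25 = 0.020453125
Highest score → malicious.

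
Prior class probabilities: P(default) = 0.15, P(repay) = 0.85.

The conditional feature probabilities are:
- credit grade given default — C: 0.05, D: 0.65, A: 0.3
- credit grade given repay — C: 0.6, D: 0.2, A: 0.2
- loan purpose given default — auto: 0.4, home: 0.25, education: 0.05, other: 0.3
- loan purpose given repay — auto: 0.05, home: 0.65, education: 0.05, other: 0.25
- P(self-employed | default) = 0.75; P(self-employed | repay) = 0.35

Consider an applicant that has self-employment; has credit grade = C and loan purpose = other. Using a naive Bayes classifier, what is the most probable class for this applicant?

default: 0.15 × 0.05 × 0.3 × 0.75 = 0.0016875
repay: 0.85 × 0.6 × 0.25 × 0.35 = 0.044625
Highest score → repay.

repay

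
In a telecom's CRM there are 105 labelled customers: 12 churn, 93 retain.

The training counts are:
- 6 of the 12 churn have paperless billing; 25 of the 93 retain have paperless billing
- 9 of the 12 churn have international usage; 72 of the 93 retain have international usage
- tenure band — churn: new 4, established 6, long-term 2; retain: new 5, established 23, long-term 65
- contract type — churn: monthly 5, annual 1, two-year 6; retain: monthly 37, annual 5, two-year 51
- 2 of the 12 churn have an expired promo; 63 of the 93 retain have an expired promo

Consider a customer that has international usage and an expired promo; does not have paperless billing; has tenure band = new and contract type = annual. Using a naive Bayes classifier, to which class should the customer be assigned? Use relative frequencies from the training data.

retain

churn: (12/105) × (6/12) × (9/12) × (4/12) × (1/12) × (2/12) ≈ 0.000198413
retain: (93/105) × (68/93) × (72/93) × (5/93) × (5/93) × (63/93) ≈ 0.00098175
Highest score → retain.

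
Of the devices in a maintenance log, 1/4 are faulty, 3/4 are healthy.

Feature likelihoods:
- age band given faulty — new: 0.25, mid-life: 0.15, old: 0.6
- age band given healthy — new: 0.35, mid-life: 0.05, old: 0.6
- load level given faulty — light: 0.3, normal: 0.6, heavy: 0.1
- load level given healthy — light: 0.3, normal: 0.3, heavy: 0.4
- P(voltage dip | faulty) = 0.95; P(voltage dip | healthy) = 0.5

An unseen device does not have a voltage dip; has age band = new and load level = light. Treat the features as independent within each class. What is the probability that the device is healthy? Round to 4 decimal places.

faulty: 0.25 × 0.25 × 0.3 × (1−0.95) = 0.0009375
healthy: 0.75 × 0.35 × 0.3 × (1−0.5) = 0.039375
P(healthy | x) = 0.039375 / 0.0403125 ≈ 0.9767

0.9767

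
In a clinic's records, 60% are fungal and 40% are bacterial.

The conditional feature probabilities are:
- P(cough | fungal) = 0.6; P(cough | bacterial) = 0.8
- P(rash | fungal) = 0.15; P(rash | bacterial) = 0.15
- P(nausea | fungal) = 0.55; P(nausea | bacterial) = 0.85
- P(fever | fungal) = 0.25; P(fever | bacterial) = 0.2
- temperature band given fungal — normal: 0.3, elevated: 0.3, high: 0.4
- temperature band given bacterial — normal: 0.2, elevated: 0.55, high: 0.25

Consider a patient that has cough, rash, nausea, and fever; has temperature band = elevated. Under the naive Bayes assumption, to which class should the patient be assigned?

fungal: 0.6 × 0.6 × 0.15 × 0.55 × 0.25 × 0.3 = 0.0022275
bacterial: 0.4 × 0.8 × 0.15 × 0.85 × 0.2 × 0.55 = 0.004488
Highest score → bacterial.

bacterial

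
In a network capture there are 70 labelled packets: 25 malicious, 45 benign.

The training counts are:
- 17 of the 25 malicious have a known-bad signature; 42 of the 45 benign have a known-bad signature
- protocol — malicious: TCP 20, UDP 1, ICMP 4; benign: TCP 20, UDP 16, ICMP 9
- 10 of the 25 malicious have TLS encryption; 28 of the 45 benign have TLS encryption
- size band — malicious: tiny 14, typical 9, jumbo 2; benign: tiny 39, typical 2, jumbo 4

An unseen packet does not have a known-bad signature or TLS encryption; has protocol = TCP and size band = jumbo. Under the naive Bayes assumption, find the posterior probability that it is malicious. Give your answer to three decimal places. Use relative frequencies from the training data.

malicious: (25/70) × (8/25) × (20/25) × (15/25) × (2/25) ≈ 0.00438857
benign: (45/70) × (3/45) × (20/45) × (17/45) × (4/45) ≈ 0.000639624
P(malicious | x) = 0.00438857 / 0.005028194 ≈ 0.873

0.873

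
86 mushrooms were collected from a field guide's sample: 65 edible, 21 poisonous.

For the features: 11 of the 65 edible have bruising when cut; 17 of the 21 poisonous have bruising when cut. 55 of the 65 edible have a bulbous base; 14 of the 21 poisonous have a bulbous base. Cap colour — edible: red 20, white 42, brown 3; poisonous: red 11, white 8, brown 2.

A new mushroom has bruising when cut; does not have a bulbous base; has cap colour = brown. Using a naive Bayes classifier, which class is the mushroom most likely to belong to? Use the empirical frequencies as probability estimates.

edible: (65/86) × (11/65) × (10/65) × (3/65) ≈ 0.000908215
poisonous: (21/86) × (17/21) × (7/21) × (2/21) ≈ 0.00627538
Highest score → poisonous.

poisonous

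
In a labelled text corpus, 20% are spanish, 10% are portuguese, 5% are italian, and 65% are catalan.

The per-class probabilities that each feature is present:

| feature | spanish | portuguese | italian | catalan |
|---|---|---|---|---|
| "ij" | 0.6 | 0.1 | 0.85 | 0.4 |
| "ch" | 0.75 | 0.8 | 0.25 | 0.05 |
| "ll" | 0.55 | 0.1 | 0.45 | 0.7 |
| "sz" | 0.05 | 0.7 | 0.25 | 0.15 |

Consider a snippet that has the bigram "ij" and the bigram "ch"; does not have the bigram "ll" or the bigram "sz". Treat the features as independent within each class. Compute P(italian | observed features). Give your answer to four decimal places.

0.0907

spanish: 0.2 × 0.6 × 0.75 × (1−0.55) × (1−0.05) = 0.038475
portuguese: 0.1 × 0.1 × 0.8 × (1−0.1) × (1−0.7) = 0.00216
italian: 0.05 × 0.85 × 0.25 × (1−0.45) × (1−0.25) = 0.0043828125
catalan: 0.65 × 0.4 × 0.05 × (1−0.7) × (1−0.15) = 0.003315
P(italian | x) = 0.0043828125 / 0.0483328125 ≈ 0.0907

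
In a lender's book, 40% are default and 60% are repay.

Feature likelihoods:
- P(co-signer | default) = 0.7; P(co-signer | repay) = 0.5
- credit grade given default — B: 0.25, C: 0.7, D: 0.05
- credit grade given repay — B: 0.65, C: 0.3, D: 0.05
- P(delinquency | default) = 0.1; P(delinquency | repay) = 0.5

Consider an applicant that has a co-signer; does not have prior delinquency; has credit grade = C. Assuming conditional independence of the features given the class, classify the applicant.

default

default: 0.4 × 0.7 × 0.7 × (1−0.1) = 0.1764
repay: 0.6 × 0.5 × 0.3 × (1−0.5) = 0.045
Highest score → default.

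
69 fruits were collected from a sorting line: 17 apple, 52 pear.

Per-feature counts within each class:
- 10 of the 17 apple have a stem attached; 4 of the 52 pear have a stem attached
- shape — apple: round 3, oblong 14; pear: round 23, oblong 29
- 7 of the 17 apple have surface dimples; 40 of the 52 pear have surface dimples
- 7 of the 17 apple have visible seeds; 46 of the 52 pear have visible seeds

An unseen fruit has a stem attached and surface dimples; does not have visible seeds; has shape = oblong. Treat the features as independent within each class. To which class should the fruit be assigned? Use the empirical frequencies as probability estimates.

apple

apple: (17/69) × (10/17) × (14/17) × (7/17) × (10/17) ≈ 0.0289088
pear: (52/69) × (4/52) × (29/52) × (40/52) × (6/52) ≈ 0.00286953
Highest score → apple.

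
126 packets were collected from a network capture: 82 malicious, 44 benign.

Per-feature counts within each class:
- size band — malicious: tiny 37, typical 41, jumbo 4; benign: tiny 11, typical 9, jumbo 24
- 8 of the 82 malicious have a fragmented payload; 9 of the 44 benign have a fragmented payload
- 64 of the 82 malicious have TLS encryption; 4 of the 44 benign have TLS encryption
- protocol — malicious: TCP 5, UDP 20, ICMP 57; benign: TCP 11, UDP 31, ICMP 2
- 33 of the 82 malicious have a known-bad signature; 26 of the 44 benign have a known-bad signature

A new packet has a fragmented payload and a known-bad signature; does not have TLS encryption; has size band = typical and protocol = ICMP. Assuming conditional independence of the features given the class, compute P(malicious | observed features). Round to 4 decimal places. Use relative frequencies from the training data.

0.8453

malicious: (82/126) × (41/82) × (8/82) × (18/82) × (57/82) × (33/82) ≈ 0.00194944
benign: (44/126) × (9/44) × (9/44) × (40/44) × (2/44) × (26/44) ≈ 0.000356753
P(malicious | x) = 0.00194944 / 0.002306193 ≈ 0.8453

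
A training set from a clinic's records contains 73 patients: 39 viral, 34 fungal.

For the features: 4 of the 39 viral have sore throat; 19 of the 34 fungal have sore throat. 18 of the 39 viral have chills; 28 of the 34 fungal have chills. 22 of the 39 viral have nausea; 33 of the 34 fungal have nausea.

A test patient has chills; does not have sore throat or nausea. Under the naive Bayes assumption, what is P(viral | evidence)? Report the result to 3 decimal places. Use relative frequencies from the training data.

0.951

viral: (39/73) × (35/39) × (18/39) × (17/39) ≈ 0.0964578
fungal: (34/73) × (15/34) × (28/34) × (1/34) ≈ 0.00497701
P(viral | x) = 0.0964578 / 0.10143481 ≈ 0.951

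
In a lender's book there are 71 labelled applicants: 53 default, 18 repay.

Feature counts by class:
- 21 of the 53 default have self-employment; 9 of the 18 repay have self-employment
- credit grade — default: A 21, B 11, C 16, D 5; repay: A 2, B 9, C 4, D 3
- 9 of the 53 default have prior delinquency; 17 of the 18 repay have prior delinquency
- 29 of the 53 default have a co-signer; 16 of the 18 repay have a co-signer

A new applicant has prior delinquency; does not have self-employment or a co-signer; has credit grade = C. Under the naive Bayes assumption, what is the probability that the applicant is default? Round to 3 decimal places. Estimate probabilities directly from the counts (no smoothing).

0.780

default: (53/71) × (32/53) × (16/53) × (9/53) × (24/53) ≈ 0.0104626
repay: (18/71) × (9/18) × (4/18) × (17/18) × (2/18) ≈ 0.00295601
P(default | x) = 0.0104626 / 0.01341861 ≈ 0.780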